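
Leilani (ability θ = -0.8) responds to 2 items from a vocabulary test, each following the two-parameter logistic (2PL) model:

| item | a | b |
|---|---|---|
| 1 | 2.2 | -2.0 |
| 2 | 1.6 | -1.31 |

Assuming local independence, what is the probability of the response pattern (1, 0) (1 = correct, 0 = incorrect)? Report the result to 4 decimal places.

P(θ) = 1 / (1 + exp(−a(θ − b)))
P_1 = 1/(1+e^{-2.6400}) = 0.9334
P_2 = 1/(1+e^{-0.8160}) = 0.6934
L = P_1 × (1−P_2) = 0.9334 × 0.3066 = 0.28619

0.2862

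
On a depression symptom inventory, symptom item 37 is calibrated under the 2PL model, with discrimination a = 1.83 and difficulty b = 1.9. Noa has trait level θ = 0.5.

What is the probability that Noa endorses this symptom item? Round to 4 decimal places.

0.0716

P(θ) = 1 / (1 + exp(−a(θ − b)))
Exponent: 1.83 × (0.5 − 1.9) = -2.5620
1/(1 + e^{2.5620}) = 0.0716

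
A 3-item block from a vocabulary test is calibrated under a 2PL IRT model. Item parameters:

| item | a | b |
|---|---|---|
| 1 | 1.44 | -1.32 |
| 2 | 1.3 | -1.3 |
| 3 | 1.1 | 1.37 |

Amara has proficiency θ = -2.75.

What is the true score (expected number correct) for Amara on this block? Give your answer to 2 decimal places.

P(θ) = 1 / (1 + exp(−a(θ − b)))
P_1 = 1/(1+e^{2.0592}) = 0.1131
P_2 = 1/(1+e^{1.8850}) = 0.1318
P_3 = 1/(1+e^{4.5320}) = 0.0106
E[score] = 0.1131 + 0.1318 + 0.0106 = 0.2556

0.26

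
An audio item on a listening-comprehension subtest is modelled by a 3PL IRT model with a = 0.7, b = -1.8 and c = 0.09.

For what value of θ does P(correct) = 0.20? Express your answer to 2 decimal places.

P(θ) = c + (1 − c) · 1 / (1 + exp(−a(θ − b)))
Remove guessing floor: (0.20 − 0.09)/(1 − 0.09) = 0.1209
logit = ln(0.1209/0.8791) = -1.9841
θ = b + logit/(a) = -1.8 + (-1.9841)/0.7000 = -4.6345

-4.63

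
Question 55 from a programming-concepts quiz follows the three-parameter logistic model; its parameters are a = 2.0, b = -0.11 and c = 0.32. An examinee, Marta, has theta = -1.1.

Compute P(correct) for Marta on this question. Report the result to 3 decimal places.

P(theta) = c + (1 − c) · 1 / (1 + exp(−a(theta − b)))
Exponent: 2.0 × (-1.1 − (-0.11)) = -1.9800
1/(1 + e^{1.9800}) = 0.1213
P = 0.32 + 0.68 × 0.1213 = 0.4025

0.402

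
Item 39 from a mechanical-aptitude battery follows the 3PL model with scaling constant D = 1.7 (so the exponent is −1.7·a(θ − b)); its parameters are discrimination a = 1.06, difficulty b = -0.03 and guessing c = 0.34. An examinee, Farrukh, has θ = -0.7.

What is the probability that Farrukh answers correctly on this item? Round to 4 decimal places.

0.4919

P(θ) = c + (1 − c) · 1 / (1 + exp(−D·a(θ − b)))
Exponent: 1.7 × 1.06 × (-0.7 − (-0.03)) = -1.2073
1/(1 + e^{1.2073}) = 0.2302
P = 0.34 + 0.66 × 0.2302 = 0.4919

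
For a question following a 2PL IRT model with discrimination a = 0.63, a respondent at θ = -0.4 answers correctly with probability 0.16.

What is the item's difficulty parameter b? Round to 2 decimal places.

P(θ) = 1 / (1 + exp(−a(θ − b)))
logit(0.16) = ln(0.16/0.84) = -1.6582
b = θ − logit/(a) = -0.4 − (-1.6582)/0.6300 = 2.2321

2.23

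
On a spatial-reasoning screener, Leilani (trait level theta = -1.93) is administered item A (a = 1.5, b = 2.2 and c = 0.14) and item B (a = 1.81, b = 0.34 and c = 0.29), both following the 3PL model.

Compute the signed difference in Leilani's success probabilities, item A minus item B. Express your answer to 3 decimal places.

-0.160

P(theta) = c + (1 − c) · 1 / (1 + exp(−a(theta − b)))
P_A = 0.1418
P_B = 0.3015
P_A − P_B = -0.1597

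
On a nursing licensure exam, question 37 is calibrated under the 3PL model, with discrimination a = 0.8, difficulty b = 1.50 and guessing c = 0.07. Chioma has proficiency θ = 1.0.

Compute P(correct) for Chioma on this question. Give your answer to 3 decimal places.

0.443

P(θ) = c + (1 − c) · 1 / (1 + exp(−a(θ − b)))
Exponent: 0.8 × (1.0 − 1.50) = -0.4000
1/(1 + e^{0.4000}) = 0.4013
P = 0.07 + 0.93 × 0.4013 = 0.4432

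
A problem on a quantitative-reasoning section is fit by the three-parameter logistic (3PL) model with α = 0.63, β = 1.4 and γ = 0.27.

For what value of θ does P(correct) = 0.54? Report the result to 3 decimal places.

0.554

P(θ) = γ + (1 − γ) · 1 / (1 + exp(−α(θ − β)))
Remove guessing floor: (0.54 − 0.27)/(1 − 0.27) = 0.3699
logit = ln(0.3699/0.6301) = -0.5328
θ = β + logit/(α) = 1.4 + (-0.5328)/0.6300 = 0.5543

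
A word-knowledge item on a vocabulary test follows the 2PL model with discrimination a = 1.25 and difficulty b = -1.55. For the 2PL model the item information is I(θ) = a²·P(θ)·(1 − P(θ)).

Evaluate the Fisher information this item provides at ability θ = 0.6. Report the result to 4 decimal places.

0.0932

P = 1/(1+e^{-2.6875}) = 0.9363
P(1−P) = 0.9363 × 0.0637 = 0.0597
I = a² × P(1−P) = 1.25² × 0.0597 = 0.09321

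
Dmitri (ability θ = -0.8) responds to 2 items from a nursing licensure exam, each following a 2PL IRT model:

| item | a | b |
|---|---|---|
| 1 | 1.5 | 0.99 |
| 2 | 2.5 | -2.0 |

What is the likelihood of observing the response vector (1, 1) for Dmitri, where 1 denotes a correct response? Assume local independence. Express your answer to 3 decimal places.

0.061

P(θ) = 1 / (1 + exp(−a(θ − b)))
P_1 = 1/(1+e^{2.6850}) = 0.0639
P_2 = 1/(1+e^{-3.0000}) = 0.9526
L = P_1 × P_2 = 0.0639 × 0.9526 = 0.06084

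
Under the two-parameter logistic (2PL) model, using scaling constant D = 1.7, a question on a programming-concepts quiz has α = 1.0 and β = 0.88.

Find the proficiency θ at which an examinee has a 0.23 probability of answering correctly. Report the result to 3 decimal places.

P(θ) = 1 / (1 + exp(−D·α(θ − β)))
logit = ln(0.2300/0.7700) = -1.2083
θ = β + logit/(1.7·α) = 0.88 + (-1.2083)/1.7000 = 0.1692

0.169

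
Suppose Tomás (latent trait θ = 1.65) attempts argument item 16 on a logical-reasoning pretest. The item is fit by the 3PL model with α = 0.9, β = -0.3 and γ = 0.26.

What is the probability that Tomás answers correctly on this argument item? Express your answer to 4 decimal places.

0.8909

P(θ) = γ + (1 − γ) · 1 / (1 + exp(−α(θ − β)))
Exponent: 0.9 × (1.65 − (-0.3)) = 1.7550
1/(1 + e^{-1.7550}) = 0.8526
P = 0.26 + 0.74 × 0.8526 = 0.8909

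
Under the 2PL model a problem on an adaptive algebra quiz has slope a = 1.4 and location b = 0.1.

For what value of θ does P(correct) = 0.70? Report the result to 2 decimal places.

P(θ) = 1 / (1 + exp(−a(θ − b)))
logit = ln(0.7000/0.3000) = 0.8473
θ = b + logit/(a) = 0.1 + 0.8473/1.4000 = 0.7052

0.71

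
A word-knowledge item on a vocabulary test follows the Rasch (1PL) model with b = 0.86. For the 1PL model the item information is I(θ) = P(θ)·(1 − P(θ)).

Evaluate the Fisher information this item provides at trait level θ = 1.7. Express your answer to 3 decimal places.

0.211

P = 1/(1+e^{-0.8400}) = 0.6985
P(1−P) = 0.6985 × 0.3015 = 0.2106
I = P(1−P) = 0.21061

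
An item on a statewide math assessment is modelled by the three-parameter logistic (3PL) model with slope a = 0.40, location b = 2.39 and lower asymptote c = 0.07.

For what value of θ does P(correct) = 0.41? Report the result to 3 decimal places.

1.012

P(θ) = c + (1 − c) · 1 / (1 + exp(−a(θ − b)))
Remove guessing floor: (0.41 − 0.07)/(1 − 0.07) = 0.3656
logit = ln(0.3656/0.6344) = -0.5512
θ = b + logit/(a) = 2.39 + (-0.5512)/0.4000 = 1.0121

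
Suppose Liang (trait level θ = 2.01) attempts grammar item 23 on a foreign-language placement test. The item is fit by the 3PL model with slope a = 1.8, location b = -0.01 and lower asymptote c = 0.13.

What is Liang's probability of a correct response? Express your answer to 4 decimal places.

0.9777

P(θ) = c + (1 − c) · 1 / (1 + exp(−a(θ − b)))
Exponent: 1.8 × (2.01 − (-0.01)) = 3.6360
1/(1 + e^{-3.6360}) = 0.9743
P = 0.13 + 0.87 × 0.9743 = 0.9777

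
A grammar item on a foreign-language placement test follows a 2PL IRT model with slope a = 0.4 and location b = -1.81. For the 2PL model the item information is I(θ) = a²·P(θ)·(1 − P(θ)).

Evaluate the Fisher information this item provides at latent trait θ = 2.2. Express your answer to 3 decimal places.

P = 1/(1+e^{-1.6040}) = 0.8326
P(1−P) = 0.8326 × 0.1674 = 0.1394
I = a² × P(1−P) = 0.4² × 0.1394 = 0.02230

0.022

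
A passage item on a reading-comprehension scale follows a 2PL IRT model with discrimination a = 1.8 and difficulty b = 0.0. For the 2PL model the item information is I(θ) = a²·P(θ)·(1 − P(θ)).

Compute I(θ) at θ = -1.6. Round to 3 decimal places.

0.163

P = 1/(1+e^{2.8800}) = 0.0532
P(1−P) = 0.0532 × 0.9468 = 0.0503
I = a² × P(1−P) = 1.8² × 0.0503 = 0.16306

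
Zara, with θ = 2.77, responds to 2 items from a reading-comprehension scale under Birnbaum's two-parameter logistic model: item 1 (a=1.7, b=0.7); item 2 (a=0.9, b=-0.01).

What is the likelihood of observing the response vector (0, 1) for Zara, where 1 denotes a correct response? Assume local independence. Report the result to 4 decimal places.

P(θ) = 1 / (1 + exp(−a(θ − b)))
P_1 = 1/(1+e^{-3.5190}) = 0.9712
P_2 = 1/(1+e^{-2.5020}) = 0.9243
L = (1−P_1) × P_2 = 0.0288 × 0.9243 = 0.02660

0.0266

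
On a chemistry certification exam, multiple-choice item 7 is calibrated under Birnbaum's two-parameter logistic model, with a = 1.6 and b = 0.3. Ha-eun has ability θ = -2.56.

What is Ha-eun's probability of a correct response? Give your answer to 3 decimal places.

P(θ) = 1 / (1 + exp(−a(θ − b)))
Exponent: 1.6 × (-2.56 − 0.3) = -4.5760
1/(1 + e^{4.5760}) = 0.0102

0.010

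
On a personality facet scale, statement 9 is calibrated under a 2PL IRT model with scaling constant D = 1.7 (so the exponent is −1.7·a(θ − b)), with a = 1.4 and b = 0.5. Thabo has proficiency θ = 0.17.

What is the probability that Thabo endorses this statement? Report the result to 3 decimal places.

0.313

P(θ) = 1 / (1 + exp(−D·a(θ − b)))
Exponent: 1.7 × 1.4 × (0.17 − 0.5) = -0.7854
1/(1 + e^{0.7854}) = 0.3132
P = 0.3132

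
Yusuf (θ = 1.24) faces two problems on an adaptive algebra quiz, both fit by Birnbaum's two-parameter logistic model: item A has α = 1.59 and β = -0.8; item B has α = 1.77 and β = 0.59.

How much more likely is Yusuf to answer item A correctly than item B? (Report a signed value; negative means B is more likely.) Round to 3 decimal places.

P(θ) = 1 / (1 + exp(−α(θ − β)))
P_A = 0.9624
P_B = 0.7596
P_A − P_B = 0.2028

0.203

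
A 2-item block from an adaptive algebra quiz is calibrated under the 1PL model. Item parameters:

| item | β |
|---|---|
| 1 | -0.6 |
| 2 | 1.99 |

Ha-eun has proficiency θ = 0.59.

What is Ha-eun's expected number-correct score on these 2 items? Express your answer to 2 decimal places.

0.96

P(θ) = 1 / (1 + exp(−(θ − β)))
P_1 = 1/(1+e^{-1.1900}) = 0.7667
P_2 = 1/(1+e^{1.4000}) = 0.1978
E[score] = 0.7667 + 0.1978 = 0.9646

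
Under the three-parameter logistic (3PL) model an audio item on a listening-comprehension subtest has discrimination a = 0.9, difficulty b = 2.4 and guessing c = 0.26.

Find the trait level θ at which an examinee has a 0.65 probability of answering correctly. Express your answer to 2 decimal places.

2.52

P(θ) = c + (1 − c) · 1 / (1 + exp(−a(θ − b)))
Remove guessing floor: (0.65 − 0.26)/(1 − 0.26) = 0.5270
logit = ln(0.5270/0.4730) = 0.1082
θ = b + logit/(a) = 2.4 + 0.1082/0.9000 = 2.5202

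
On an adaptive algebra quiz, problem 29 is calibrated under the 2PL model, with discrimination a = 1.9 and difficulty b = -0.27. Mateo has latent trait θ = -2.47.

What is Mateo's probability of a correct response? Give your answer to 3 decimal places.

0.015

P(θ) = 1 / (1 + exp(−a(θ − b)))
Exponent: 1.9 × (-2.47 − (-0.27)) = -4.1800
1/(1 + e^{4.1800}) = 0.0151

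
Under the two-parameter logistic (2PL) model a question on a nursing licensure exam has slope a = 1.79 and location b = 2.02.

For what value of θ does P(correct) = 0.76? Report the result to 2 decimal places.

P(θ) = 1 / (1 + exp(−a(θ − b)))
logit = ln(0.7600/0.2400) = 1.1527
θ = b + logit/(a) = 2.02 + 1.1527/1.7900 = 2.6640

2.66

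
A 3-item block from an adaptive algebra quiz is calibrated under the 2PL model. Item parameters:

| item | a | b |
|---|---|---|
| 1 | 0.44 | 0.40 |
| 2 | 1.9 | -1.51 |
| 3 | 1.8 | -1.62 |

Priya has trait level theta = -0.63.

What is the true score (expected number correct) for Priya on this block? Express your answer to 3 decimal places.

P(theta) = 1 / (1 + exp(−a(theta − b)))
P_1 = 1/(1+e^{0.4532}) = 0.3886
P_2 = 1/(1+e^{-1.6720}) = 0.8418
P_3 = 1/(1+e^{-1.7820}) = 0.8559
E[score] = 0.3886 + 0.8418 + 0.8559 = 2.0864

2.086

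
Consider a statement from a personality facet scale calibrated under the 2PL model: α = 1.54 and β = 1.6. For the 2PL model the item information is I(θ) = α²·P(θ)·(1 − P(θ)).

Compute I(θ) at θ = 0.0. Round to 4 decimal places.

P = 1/(1+e^{2.4640}) = 0.0784
P(1−P) = 0.0784 × 0.9216 = 0.0723
I = α² × P(1−P) = 1.54² × 0.0723 = 0.17140

0.1714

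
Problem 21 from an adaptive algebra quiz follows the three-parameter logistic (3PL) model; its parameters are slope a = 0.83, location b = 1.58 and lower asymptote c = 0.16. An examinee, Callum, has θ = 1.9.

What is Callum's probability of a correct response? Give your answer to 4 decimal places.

P(θ) = c + (1 − c) · 1 / (1 + exp(−a(θ − b)))
Exponent: 0.83 × (1.9 − 1.58) = 0.2656
1/(1 + e^{-0.2656}) = 0.5660
P = 0.16 + 0.84 × 0.5660 = 0.6355

0.6355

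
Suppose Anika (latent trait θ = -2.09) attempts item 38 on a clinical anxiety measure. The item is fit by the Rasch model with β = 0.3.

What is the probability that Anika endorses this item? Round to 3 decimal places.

0.084

P(θ) = 1 / (1 + exp(−(θ − β)))
Exponent: (-2.09 − 0.3) = -2.3900
1/(1 + e^{2.3900}) = 0.0839
P = 0.0839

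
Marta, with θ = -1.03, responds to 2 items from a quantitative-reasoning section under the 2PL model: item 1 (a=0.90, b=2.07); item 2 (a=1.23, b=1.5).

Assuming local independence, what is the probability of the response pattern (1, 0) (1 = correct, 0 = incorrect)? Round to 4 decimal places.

P(θ) = 1 / (1 + exp(−a(θ − b)))
P_1 = 1/(1+e^{2.7900}) = 0.0579
P_2 = 1/(1+e^{3.1119}) = 0.0426
L = P_1 × (1−P_2) = 0.0579 × 0.9574 = 0.05540

0.0554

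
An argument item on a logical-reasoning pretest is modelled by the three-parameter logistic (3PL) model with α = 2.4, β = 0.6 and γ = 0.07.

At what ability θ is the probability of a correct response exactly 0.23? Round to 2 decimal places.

-0.05

P(θ) = γ + (1 − γ) · 1 / (1 + exp(−α(θ − β)))
Remove guessing floor: (0.23 − 0.07)/(1 − 0.07) = 0.1720
logit = ln(0.1720/0.8280) = -1.5712
θ = β + logit/(α) = 0.6 + (-1.5712)/2.4000 = -0.0547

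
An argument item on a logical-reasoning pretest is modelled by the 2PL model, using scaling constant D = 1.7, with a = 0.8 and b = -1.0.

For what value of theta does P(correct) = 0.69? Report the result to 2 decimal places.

P(theta) = 1 / (1 + exp(−D·a(theta − b)))
logit = ln(0.6900/0.3100) = 0.8001
theta = b + logit/(1.7·a) = -1.0 + 0.8001/1.3600 = -0.4117

-0.41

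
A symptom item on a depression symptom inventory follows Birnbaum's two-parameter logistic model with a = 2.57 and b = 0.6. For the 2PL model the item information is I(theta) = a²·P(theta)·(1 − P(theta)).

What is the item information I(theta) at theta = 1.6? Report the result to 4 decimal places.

P = 1/(1+e^{-2.5700}) = 0.9289
P(1−P) = 0.9289 × 0.0711 = 0.0660
I = a² × P(1−P) = 2.57² × 0.0660 = 0.43619

0.4362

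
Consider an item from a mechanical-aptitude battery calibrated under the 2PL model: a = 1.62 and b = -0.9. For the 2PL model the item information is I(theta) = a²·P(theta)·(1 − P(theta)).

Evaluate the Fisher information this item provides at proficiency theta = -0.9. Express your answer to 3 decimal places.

0.656

P = 1/(1+e^{0.0000}) = 0.5000
P(1−P) = 0.5000 × 0.5000 = 0.2500
I = a² × P(1−P) = 1.62² × 0.2500 = 0.65610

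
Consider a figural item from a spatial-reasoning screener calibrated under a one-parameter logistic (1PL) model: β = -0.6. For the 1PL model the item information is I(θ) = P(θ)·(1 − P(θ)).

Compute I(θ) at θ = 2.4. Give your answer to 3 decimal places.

0.045

P = 1/(1+e^{-3.0000}) = 0.9526
P(1−P) = 0.9526 × 0.0474 = 0.0452
I = P(1−P) = 0.04518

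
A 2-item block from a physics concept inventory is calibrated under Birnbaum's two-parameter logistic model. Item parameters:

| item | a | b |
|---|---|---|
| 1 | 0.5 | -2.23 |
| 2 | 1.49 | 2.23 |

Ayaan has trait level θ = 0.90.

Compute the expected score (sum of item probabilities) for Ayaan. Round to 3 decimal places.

0.948

P(θ) = 1 / (1 + exp(−a(θ − b)))
P_1 = 1/(1+e^{-1.5650}) = 0.8271
P_2 = 1/(1+e^{1.9817}) = 0.1211
E[score] = 0.8271 + 0.1211 = 0.9482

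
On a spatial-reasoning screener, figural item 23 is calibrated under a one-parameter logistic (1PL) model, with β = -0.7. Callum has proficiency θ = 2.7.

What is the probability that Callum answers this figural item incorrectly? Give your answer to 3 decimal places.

P(θ) = 1 / (1 + exp(−(θ − β)))
Exponent: (2.7 − (-0.7)) = 3.4000
1/(1 + e^{-3.4000}) = 0.9677
P = 0.9677
P(incorrect) = 1 − 0.9677 = 0.0323

0.032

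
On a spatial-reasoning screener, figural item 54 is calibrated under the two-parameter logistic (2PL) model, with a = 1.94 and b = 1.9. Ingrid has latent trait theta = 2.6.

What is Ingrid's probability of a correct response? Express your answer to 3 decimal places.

P(theta) = 1 / (1 + exp(−a(theta − b)))
Exponent: 1.94 × (2.6 − 1.9) = 1.3580
1/(1 + e^{-1.3580}) = 0.7954

0.795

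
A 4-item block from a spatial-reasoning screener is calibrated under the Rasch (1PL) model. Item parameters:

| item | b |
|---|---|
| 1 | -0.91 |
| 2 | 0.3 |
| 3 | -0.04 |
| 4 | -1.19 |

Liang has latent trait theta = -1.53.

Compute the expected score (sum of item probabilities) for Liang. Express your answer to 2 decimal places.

P(theta) = 1 / (1 + exp(−(theta − b)))
P_1 = 1/(1+e^{0.6200}) = 0.3498
P_2 = 1/(1+e^{1.8300}) = 0.1382
P_3 = 1/(1+e^{1.4900}) = 0.1839
P_4 = 1/(1+e^{0.3400}) = 0.4158
E[score] = 0.3498 + 0.1382 + 0.1839 + 0.4158 = 1.0878

1.09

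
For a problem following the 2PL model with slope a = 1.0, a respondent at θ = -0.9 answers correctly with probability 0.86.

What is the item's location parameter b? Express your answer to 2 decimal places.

-2.72

P(θ) = 1 / (1 + exp(−a(θ − b)))
logit(0.86) = ln(0.86/0.14) = 1.8153
b = θ − logit/(a) = -0.9 − 1.8153/1.0000 = -2.7153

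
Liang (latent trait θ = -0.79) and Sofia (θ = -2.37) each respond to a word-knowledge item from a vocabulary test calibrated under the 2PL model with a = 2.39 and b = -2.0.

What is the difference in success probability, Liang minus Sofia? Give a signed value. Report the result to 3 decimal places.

0.655

P(θ) = 1 / (1 + exp(−a(θ − b)))
P(Liang) = 0.9474  [exponent 2.8919]
P(Sofia) = 0.2923  [exponent -0.8843]
Difference = 0.9474 − 0.2923 = 0.6552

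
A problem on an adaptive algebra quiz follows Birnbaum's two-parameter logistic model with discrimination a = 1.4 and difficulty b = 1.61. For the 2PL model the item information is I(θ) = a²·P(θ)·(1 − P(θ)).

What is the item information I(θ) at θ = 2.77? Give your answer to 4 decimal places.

P = 1/(1+e^{-1.6240}) = 0.8353
P(1−P) = 0.8353 × 0.1647 = 0.1375
I = a² × P(1−P) = 1.4² × 0.1375 = 0.26958

0.2696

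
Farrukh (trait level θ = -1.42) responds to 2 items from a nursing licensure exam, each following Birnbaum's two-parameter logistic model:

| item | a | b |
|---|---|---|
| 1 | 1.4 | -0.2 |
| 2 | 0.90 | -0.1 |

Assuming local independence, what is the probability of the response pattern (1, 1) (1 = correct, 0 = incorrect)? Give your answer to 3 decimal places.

P(θ) = 1 / (1 + exp(−a(θ − b)))
P_1 = 1/(1+e^{1.7080}) = 0.1534
P_2 = 1/(1+e^{1.1880}) = 0.2336
L = P_1 × P_2 = 0.1534 × 0.2336 = 0.03584

0.036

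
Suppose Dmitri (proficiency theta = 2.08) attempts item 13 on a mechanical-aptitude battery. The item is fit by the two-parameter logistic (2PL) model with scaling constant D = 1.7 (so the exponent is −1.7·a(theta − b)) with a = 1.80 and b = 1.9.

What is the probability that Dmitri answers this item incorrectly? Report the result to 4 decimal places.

0.3657

P(theta) = 1 / (1 + exp(−D·a(theta − b)))
Exponent: 1.7 × 1.80 × (2.08 − 1.9) = 0.5508
1/(1 + e^{-0.5508}) = 0.6343
P = 0.6343
P(incorrect) = 1 − 0.6343 = 0.3657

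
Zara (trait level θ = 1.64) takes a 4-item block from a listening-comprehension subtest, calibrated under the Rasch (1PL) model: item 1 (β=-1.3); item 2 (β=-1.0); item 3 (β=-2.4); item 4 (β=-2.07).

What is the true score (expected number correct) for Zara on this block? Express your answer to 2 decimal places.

P(θ) = 1 / (1 + exp(−(θ − β)))
P_1 = 1/(1+e^{-2.9400}) = 0.9498
P_2 = 1/(1+e^{-2.6400}) = 0.9334
P_3 = 1/(1+e^{-4.0400}) = 0.9827
P_4 = 1/(1+e^{-3.7100}) = 0.9761
E[score] = 0.9498 + 0.9334 + 0.9827 + 0.9761 = 3.8420

3.84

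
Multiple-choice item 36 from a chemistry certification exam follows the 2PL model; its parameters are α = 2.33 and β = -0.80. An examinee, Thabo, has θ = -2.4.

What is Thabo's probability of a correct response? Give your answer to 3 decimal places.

P(θ) = 1 / (1 + exp(−α(θ − β)))
Exponent: 2.33 × (-2.4 − (-0.80)) = -3.7280
1/(1 + e^{3.7280}) = 0.0235

0.023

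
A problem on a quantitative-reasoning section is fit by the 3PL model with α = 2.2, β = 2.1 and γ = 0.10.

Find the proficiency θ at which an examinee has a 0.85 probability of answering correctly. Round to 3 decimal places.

P(θ) = γ + (1 − γ) · 1 / (1 + exp(−α(θ − β)))
Remove guessing floor: (0.85 − 0.10)/(1 − 0.10) = 0.8333
logit = ln(0.8333/0.1667) = 1.6094
θ = β + logit/(α) = 2.1 + 1.6094/2.2000 = 2.8316

2.832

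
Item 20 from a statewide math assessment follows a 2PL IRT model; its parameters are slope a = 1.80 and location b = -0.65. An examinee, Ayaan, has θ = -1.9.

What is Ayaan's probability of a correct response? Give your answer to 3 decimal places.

0.095

P(θ) = 1 / (1 + exp(−a(θ − b)))
Exponent: 1.80 × (-1.9 − (-0.65)) = -2.2500
1/(1 + e^{2.2500}) = 0.0953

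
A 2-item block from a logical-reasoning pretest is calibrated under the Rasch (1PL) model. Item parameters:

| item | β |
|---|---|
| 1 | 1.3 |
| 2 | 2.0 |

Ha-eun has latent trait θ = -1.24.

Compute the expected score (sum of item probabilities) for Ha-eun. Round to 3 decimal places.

0.111

P(θ) = 1 / (1 + exp(−(θ − β)))
P_1 = 1/(1+e^{2.5400}) = 0.0731
P_2 = 1/(1+e^{3.2400}) = 0.0377
E[score] = 0.0731 + 0.0377 = 0.1108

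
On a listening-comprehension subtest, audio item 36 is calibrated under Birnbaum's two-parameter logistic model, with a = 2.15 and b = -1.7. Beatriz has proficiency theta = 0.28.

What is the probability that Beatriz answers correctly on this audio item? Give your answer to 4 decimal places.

P(theta) = 1 / (1 + exp(−a(theta − b)))
Exponent: 2.15 × (0.28 − (-1.7)) = 4.2570
1/(1 + e^{-4.2570}) = 0.9860

0.9860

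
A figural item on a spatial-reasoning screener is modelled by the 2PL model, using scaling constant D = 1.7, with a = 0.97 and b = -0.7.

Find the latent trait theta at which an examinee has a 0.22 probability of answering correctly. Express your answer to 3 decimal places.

P(theta) = 1 / (1 + exp(−D·a(theta − b)))
logit = ln(0.2200/0.7800) = -1.2657
theta = b + logit/(1.7·a) = -0.7 + (-1.2657)/1.6490 = -1.4675

-1.468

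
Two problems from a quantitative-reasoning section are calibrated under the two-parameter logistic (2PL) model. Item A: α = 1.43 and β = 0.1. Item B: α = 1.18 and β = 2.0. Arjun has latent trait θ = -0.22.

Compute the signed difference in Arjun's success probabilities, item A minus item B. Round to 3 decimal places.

0.320

P(θ) = 1 / (1 + exp(−α(θ − β)))
P_A = 0.3876
P_B = 0.0679
P_A − P_B = 0.3197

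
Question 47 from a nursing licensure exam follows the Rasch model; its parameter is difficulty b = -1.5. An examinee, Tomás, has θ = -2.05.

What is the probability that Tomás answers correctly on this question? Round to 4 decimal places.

P(θ) = 1 / (1 + exp(−(θ − b)))
Exponent: (-2.05 − (-1.5)) = -0.5500
1/(1 + e^{0.5500}) = 0.3659
P = 0.3659

0.3659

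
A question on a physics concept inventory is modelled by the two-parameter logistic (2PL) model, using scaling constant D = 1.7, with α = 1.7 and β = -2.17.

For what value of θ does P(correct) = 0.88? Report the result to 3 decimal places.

-1.481

P(θ) = 1 / (1 + exp(−D·α(θ − β)))
logit = ln(0.8800/0.1200) = 1.9924
θ = β + logit/(1.7·α) = -2.17 + 1.9924/2.8900 = -1.4806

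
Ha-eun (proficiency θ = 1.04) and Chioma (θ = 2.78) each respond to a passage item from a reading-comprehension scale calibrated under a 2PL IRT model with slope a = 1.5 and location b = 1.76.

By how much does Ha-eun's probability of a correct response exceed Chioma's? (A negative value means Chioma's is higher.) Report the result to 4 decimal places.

-0.5685

P(θ) = 1 / (1 + exp(−a(θ − b)))
P(Ha-eun) = 0.2535  [exponent -1.0800]
P(Chioma) = 0.8220  [exponent 1.5300]
Difference = 0.2535 − 0.8220 = -0.5685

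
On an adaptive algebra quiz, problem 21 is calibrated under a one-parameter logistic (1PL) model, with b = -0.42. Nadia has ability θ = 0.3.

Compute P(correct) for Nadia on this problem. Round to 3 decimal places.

0.673

P(θ) = 1 / (1 + exp(−(θ − b)))
Exponent: (0.3 − (-0.42)) = 0.7200
1/(1 + e^{-0.7200}) = 0.6726
P = 0.6726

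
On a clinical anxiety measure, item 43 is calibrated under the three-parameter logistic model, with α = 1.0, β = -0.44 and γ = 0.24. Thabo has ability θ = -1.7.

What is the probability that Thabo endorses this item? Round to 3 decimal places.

P(θ) = γ + (1 − γ) · 1 / (1 + exp(−α(θ − β)))
Exponent: 1.0 × (-1.7 − (-0.44)) = -1.2600
1/(1 + e^{1.2600}) = 0.2210
P = 0.24 + 0.76 × 0.2210 = 0.4079

0.408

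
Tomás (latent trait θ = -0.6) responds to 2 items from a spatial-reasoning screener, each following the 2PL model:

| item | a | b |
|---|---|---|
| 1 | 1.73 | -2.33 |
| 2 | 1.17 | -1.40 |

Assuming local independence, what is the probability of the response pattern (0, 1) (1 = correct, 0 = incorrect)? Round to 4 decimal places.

P(θ) = 1 / (1 + exp(−a(θ − b)))
P_1 = 1/(1+e^{-2.9929}) = 0.9523
P_2 = 1/(1+e^{-0.9360}) = 0.7183
L = (1−P_1) × P_2 = 0.0477 × 0.7183 = 0.03430

0.0343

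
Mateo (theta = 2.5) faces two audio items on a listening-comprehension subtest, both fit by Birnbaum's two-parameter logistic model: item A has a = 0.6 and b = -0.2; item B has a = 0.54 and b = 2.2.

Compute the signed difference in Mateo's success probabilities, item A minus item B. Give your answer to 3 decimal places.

0.294

P(theta) = 1 / (1 + exp(−a(theta − b)))
P_A = 0.8348
P_B = 0.5404
P_A − P_B = 0.2944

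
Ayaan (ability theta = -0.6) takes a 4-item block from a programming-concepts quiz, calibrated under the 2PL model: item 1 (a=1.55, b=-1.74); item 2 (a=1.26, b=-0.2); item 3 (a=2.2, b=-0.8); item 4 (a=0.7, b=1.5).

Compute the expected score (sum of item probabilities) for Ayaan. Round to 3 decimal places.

2.026

P(theta) = 1 / (1 + exp(−a(theta − b)))
P_1 = 1/(1+e^{-1.7670}) = 0.8541
P_2 = 1/(1+e^{0.5040}) = 0.3766
P_3 = 1/(1+e^{-0.4400}) = 0.6083
P_4 = 1/(1+e^{1.4700}) = 0.1869
E[score] = 0.8541 + 0.3766 + 0.6083 + 0.1869 = 2.0259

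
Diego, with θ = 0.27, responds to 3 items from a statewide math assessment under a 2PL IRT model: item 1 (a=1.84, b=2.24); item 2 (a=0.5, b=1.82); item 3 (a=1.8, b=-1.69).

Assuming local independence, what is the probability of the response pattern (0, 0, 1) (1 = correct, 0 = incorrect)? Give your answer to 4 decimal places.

0.6478

P(θ) = 1 / (1 + exp(−a(θ − b)))
P_1 = 1/(1+e^{3.6248}) = 0.0260
P_2 = 1/(1+e^{0.7750}) = 0.3154
P_3 = 1/(1+e^{-3.5280}) = 0.9715
L = (1−P_1) × (1−P_2) × P_3 = 0.9740 × 0.6846 × 0.9715 = 0.64781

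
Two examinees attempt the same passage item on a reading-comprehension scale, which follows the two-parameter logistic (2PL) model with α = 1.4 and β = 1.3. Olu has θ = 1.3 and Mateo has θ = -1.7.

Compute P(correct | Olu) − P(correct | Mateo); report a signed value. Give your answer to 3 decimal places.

P(θ) = 1 / (1 + exp(−α(θ − β)))
P(Olu) = 0.5000  [exponent 0.0000]
P(Mateo) = 0.0148  [exponent -4.2000]
Difference = 0.5000 − 0.0148 = 0.4852

0.485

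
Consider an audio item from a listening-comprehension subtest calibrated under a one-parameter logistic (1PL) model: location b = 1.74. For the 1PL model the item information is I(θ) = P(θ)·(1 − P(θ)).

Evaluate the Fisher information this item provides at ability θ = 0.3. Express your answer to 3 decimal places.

0.155

P = 1/(1+e^{1.4400}) = 0.1915
P(1−P) = 0.1915 × 0.8085 = 0.1549
I = P(1−P) = 0.15486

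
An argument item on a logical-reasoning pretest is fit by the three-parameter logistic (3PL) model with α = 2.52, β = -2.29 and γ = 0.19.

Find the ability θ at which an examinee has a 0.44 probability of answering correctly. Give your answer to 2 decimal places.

P(θ) = γ + (1 − γ) · 1 / (1 + exp(−α(θ − β)))
Remove guessing floor: (0.44 − 0.19)/(1 − 0.19) = 0.3086
logit = ln(0.3086/0.6914) = -0.8065
θ = β + logit/(α) = -2.29 + (-0.8065)/2.5200 = -2.6100

-2.61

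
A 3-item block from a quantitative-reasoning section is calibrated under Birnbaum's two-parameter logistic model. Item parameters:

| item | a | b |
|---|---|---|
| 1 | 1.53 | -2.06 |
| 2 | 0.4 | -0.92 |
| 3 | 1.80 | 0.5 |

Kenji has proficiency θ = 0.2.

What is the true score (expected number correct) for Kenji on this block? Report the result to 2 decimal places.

1.95

P(θ) = 1 / (1 + exp(−a(θ − b)))
P_1 = 1/(1+e^{-3.4578}) = 0.9695
P_2 = 1/(1+e^{-0.4480}) = 0.6102
P_3 = 1/(1+e^{0.5400}) = 0.3682
E[score] = 0.9695 + 0.6102 + 0.3682 = 1.9478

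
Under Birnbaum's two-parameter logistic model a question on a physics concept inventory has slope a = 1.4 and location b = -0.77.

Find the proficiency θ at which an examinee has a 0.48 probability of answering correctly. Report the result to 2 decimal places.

P(θ) = 1 / (1 + exp(−a(θ − b)))
logit = ln(0.4800/0.5200) = -0.0800
θ = b + logit/(a) = -0.77 + (-0.0800)/1.4000 = -0.8272

-0.83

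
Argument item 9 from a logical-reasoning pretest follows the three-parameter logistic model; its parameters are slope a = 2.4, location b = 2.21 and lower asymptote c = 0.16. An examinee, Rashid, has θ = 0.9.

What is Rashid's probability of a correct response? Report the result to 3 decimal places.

P(θ) = c + (1 − c) · 1 / (1 + exp(−a(θ − b)))
Exponent: 2.4 × (0.9 − 2.21) = -3.1440
1/(1 + e^{3.1440}) = 0.0413
P = 0.16 + 0.84 × 0.0413 = 0.1947

0.195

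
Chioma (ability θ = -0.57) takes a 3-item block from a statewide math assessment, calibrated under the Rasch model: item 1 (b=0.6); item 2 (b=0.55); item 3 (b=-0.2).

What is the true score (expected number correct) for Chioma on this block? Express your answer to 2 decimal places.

0.89

P(θ) = 1 / (1 + exp(−(θ − b)))
P_1 = 1/(1+e^{1.1700}) = 0.2369
P_2 = 1/(1+e^{1.1200}) = 0.2460
P_3 = 1/(1+e^{0.3700}) = 0.4085
E[score] = 0.2369 + 0.2460 + 0.4085 = 0.8914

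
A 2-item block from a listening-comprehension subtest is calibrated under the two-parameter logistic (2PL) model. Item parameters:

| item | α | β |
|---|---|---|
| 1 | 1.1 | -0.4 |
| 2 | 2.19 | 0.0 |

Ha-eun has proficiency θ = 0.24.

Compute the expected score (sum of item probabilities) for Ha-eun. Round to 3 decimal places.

1.298

P(θ) = 1 / (1 + exp(−α(θ − β)))
P_1 = 1/(1+e^{-0.7040}) = 0.6691
P_2 = 1/(1+e^{-0.5256}) = 0.6285
E[score] = 0.6691 + 0.6285 = 1.2975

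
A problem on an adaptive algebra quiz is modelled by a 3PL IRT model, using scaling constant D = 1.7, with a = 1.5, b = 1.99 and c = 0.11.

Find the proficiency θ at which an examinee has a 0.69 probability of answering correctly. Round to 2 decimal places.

P(θ) = c + (1 − c) · 1 / (1 + exp(−D·a(θ − b)))
Remove guessing floor: (0.69 − 0.11)/(1 − 0.11) = 0.6517
logit = ln(0.6517/0.3483) = 0.6265
θ = b + logit/(1.7·a) = 1.99 + 0.6265/2.5500 = 2.2357

2.24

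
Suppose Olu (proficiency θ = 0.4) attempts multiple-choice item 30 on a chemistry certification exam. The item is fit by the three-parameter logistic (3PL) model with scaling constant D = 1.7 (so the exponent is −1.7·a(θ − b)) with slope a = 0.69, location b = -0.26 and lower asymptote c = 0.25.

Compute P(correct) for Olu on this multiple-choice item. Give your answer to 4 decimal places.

0.7633

P(θ) = c + (1 − c) · 1 / (1 + exp(−D·a(θ − b)))
Exponent: 1.7 × 0.69 × (0.4 − (-0.26)) = 0.7742
1/(1 + e^{-0.7742}) = 0.6844
P = 0.25 + 0.75 × 0.6844 = 0.7633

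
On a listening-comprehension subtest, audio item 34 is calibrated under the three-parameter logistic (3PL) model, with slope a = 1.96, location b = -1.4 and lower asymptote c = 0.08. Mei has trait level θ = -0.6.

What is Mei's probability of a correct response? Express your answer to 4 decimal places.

0.8413

P(θ) = c + (1 − c) · 1 / (1 + exp(−a(θ − b)))
Exponent: 1.96 × (-0.6 − (-1.4)) = 1.5680
1/(1 + e^{-1.5680}) = 0.8275
P = 0.08 + 0.92 × 0.8275 = 0.8413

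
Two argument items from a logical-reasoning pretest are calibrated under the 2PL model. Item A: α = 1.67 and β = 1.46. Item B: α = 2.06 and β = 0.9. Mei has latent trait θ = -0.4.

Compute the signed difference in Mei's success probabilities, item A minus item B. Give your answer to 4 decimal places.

P(θ) = 1 / (1 + exp(−α(θ − β)))
P_A = 0.0429
P_B = 0.0643
P_A − P_B = -0.0214

-0.0214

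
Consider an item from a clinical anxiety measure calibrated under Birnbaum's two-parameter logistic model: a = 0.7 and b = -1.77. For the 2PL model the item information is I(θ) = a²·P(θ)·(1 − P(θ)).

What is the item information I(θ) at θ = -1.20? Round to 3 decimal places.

P = 1/(1+e^{-0.3990}) = 0.5984
P(1−P) = 0.5984 × 0.4016 = 0.2403
I = a² × P(1−P) = 0.7² × 0.2403 = 0.11775

0.118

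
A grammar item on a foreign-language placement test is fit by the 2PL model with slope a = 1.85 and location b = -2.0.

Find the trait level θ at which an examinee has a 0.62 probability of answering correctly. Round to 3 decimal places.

-1.735

P(θ) = 1 / (1 + exp(−a(θ − b)))
logit = ln(0.6200/0.3800) = 0.4895
θ = b + logit/(a) = -2.0 + 0.4895/1.8500 = -1.7354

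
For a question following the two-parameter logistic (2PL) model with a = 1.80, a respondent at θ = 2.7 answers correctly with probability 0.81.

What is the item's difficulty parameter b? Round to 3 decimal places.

P(θ) = 1 / (1 + exp(−a(θ − b)))
logit(0.81) = ln(0.81/0.19) = 1.4500
b = θ − logit/(a) = 2.7 − 1.4500/1.8000 = 1.8944

1.894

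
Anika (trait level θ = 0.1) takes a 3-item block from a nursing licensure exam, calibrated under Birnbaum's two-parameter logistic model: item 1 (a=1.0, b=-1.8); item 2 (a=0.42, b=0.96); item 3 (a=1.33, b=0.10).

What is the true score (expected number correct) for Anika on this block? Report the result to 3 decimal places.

1.781

P(θ) = 1 / (1 + exp(−a(θ − b)))
P_1 = 1/(1+e^{-1.9000}) = 0.8699
P_2 = 1/(1+e^{0.3612}) = 0.4107
P_3 = 1/(1+e^{0.0000}) = 0.5000
E[score] = 0.8699 + 0.4107 + 0.5000 = 1.7806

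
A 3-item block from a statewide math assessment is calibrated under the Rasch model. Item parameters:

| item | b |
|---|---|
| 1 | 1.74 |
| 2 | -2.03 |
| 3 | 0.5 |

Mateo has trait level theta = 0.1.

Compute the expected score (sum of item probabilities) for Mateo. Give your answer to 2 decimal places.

1.46

P(theta) = 1 / (1 + exp(−(theta − b)))
P_1 = 1/(1+e^{1.6400}) = 0.1625
P_2 = 1/(1+e^{-2.1300}) = 0.8938
P_3 = 1/(1+e^{0.4000}) = 0.4013
E[score] = 0.1625 + 0.8938 + 0.4013 = 1.4576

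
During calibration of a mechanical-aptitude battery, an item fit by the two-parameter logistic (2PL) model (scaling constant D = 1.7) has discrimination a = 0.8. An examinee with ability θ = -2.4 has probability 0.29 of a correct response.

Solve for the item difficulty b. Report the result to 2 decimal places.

P(θ) = 1 / (1 + exp(−D·a(θ − b)))
logit(0.29) = ln(0.29/0.71) = -0.8954
b = θ − logit/(1.7·a) = -2.4 − (-0.8954)/1.3600 = -1.7416

-1.74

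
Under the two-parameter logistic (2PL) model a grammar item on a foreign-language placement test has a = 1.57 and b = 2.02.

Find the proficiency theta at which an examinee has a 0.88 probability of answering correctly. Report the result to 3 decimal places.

3.289

P(theta) = 1 / (1 + exp(−a(theta − b)))
logit = ln(0.8800/0.1200) = 1.9924
theta = b + logit/(a) = 2.02 + 1.9924/1.5700 = 3.2891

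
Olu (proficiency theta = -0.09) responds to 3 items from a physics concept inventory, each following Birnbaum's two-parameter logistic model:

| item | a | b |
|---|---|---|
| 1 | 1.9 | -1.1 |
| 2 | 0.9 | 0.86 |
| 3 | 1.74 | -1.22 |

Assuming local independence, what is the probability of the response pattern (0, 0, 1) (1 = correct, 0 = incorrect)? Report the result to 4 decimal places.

P(theta) = 1 / (1 + exp(−a(theta − b)))
P_1 = 1/(1+e^{-1.9190}) = 0.8720
P_2 = 1/(1+e^{0.8550}) = 0.2984
P_3 = 1/(1+e^{-1.9662}) = 0.8772
L = (1−P_1) × (1−P_2) × P_3 = 0.1280 × 0.7016 × 0.8772 = 0.07876

0.0788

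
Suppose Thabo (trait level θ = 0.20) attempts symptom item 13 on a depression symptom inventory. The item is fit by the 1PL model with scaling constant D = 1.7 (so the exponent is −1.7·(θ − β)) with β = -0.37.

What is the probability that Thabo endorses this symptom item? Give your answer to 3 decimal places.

P(θ) = 1 / (1 + exp(−D·(θ − β)))
Exponent: 1.7 × (0.20 − (-0.37)) = 0.9690
1/(1 + e^{-0.9690}) = 0.7249
P = 0.7249

0.725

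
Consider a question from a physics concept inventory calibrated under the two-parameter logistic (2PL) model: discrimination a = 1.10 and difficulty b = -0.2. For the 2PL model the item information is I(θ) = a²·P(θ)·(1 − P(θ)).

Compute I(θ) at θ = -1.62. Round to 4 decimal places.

0.1734

P = 1/(1+e^{1.5620}) = 0.1734
P(1−P) = 0.1734 × 0.8266 = 0.1433
I = a² × P(1−P) = 1.10² × 0.1433 = 0.17340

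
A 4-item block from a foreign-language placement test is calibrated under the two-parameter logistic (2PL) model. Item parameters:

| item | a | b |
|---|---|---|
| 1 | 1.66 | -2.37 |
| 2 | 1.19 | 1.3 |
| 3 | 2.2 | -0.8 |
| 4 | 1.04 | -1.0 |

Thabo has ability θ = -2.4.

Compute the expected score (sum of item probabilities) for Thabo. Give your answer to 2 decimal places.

P(θ) = 1 / (1 + exp(−a(θ − b)))
P_1 = 1/(1+e^{0.0498}) = 0.4876
P_2 = 1/(1+e^{4.4030}) = 0.0121
P_3 = 1/(1+e^{3.5200}) = 0.0287
P_4 = 1/(1+e^{1.4560}) = 0.1891
E[score] = 0.4876 + 0.0121 + 0.0287 + 0.1891 = 0.7175

0.72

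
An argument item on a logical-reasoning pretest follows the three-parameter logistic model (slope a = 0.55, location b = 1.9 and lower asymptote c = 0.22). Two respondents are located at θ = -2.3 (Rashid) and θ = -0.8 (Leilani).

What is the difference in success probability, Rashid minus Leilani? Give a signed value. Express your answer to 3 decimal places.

P(θ) = c + (1 − c) · 1 / (1 + exp(−a(θ − b)))
P(Rashid) = 0.2904  [exponent -2.3100]
P(Leilani) = 0.3640  [exponent -1.4850]
Difference = 0.2904 − 0.3640 = -0.0736

-0.074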